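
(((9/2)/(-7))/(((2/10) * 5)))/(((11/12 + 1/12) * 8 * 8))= -9/896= -0.01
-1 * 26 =-26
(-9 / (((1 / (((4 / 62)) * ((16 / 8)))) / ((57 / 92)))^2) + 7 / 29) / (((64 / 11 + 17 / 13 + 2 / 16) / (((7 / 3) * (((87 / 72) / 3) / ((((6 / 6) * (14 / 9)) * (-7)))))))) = -193807471 / 88555337955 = -0.00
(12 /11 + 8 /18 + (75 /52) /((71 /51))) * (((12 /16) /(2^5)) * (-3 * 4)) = -939859 /1299584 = -0.72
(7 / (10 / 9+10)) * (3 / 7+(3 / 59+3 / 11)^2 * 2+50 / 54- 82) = -3201637921 / 63180150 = -50.67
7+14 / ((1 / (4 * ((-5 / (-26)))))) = 231 / 13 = 17.77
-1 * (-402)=402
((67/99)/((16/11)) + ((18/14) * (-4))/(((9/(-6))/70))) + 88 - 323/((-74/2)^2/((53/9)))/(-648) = 5244973049/15968016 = 328.47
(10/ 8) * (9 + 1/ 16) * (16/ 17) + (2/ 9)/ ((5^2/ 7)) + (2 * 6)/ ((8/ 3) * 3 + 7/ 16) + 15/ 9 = 211337/ 15300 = 13.81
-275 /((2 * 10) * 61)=-55 /244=-0.23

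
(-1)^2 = 1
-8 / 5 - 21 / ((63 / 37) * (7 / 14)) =-394 / 15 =-26.27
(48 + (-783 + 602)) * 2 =-266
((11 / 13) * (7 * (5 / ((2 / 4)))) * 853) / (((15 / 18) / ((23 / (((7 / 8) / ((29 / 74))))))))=300406128 / 481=624544.96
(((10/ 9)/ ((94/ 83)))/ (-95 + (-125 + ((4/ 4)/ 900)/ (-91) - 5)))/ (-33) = 3776500/ 28581054051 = 0.00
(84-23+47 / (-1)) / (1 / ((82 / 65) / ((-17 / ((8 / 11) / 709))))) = -9184 / 8617895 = -0.00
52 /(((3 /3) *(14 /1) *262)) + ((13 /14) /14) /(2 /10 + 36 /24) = 11609 /218246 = 0.05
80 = 80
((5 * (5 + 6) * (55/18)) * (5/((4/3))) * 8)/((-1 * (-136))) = 15125/408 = 37.07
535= 535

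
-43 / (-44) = 0.98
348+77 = 425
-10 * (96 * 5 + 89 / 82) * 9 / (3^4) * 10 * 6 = -3944900 / 123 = -32072.36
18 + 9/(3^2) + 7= 26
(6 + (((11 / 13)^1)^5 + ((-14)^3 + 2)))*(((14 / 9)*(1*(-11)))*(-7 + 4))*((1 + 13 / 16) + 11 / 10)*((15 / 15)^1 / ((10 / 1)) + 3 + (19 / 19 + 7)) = -674236667930749 / 148517200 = -4539788.44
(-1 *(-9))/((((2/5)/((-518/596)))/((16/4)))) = -11655/149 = -78.22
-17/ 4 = -4.25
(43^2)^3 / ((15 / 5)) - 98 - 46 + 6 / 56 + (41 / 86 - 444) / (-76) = 289214983268693 / 137256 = 2107120878.28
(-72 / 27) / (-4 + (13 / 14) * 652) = -28 / 6315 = -0.00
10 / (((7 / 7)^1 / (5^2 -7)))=180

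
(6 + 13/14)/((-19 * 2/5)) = -485/532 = -0.91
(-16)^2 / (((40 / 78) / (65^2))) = 2109120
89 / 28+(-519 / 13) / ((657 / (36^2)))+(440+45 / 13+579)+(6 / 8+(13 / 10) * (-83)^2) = 328939363 / 33215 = 9903.34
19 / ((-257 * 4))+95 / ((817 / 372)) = 1911263 / 44204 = 43.24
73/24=3.04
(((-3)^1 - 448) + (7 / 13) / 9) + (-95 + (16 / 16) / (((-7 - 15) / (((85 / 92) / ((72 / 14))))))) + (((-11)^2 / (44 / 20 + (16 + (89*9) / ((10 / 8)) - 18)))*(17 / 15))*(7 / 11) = -1657019541779 / 3035878560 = -545.81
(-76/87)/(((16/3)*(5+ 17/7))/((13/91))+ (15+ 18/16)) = -608/204247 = -0.00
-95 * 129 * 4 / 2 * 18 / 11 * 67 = -29559060 / 11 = -2687187.27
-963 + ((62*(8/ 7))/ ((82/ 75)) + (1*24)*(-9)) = -319773/ 287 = -1114.19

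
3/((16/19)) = 57/16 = 3.56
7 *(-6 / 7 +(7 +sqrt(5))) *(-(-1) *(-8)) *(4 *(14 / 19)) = -19264 / 19 - 3136 *sqrt(5) / 19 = -1382.96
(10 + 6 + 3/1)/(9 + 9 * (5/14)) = 14/9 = 1.56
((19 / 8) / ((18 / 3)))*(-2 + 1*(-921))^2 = 16186651 / 48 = 337221.90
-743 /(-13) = 743 /13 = 57.15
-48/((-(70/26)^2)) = 8112/1225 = 6.62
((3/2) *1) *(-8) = -12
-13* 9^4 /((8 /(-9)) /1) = 767637 /8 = 95954.62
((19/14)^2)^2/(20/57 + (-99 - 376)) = -7428297/1039344880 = -0.01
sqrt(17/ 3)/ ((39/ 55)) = 55*sqrt(51)/ 117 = 3.36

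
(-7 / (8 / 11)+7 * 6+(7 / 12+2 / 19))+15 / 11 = 172687 / 5016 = 34.43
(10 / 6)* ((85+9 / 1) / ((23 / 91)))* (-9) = -128310 / 23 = -5578.70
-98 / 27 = -3.63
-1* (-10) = 10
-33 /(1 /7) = -231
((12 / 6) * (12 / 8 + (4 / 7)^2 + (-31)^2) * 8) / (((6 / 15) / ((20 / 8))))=4717850 / 49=96282.65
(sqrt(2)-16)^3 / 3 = -4192 / 3 + 770 *sqrt(2) / 3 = -1034.35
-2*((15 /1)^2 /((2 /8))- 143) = -1514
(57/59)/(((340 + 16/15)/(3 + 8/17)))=855/86972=0.01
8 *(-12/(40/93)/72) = -31/10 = -3.10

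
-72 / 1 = -72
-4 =-4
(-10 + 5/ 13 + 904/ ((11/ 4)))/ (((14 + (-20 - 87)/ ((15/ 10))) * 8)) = -136899/ 196768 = -0.70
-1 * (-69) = 69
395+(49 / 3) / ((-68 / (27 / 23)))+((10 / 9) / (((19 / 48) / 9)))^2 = 1032.95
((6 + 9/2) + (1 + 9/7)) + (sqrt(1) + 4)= 249/14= 17.79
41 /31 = 1.32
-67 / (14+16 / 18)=-4.50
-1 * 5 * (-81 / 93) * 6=810 / 31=26.13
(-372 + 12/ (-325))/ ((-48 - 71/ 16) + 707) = -644864/ 1134575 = -0.57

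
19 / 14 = 1.36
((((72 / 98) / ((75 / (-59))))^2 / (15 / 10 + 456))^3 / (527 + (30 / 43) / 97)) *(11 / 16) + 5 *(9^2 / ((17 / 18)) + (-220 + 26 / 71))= -170266963369766262168814681585839530388 / 254378295317871066147175567626953125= -669.35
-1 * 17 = -17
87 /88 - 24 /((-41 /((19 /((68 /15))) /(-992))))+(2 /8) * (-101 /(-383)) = 1532353087 /1456484656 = 1.05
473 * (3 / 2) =1419 / 2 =709.50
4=4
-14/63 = -2/9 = -0.22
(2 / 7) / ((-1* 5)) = -2 / 35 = -0.06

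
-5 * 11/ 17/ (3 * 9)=-55/ 459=-0.12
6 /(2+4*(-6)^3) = -3 /431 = -0.01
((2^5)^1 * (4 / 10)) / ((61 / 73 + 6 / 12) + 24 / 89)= 831616 / 104295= 7.97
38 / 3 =12.67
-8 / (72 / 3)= -1 / 3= -0.33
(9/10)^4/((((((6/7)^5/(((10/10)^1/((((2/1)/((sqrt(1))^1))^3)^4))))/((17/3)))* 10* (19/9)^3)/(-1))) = -1874602359/89902284800000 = -0.00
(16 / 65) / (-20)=-4 / 325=-0.01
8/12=2/3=0.67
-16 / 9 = -1.78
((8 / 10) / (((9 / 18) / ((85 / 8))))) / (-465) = -17 / 465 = -0.04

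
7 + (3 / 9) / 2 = 43 / 6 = 7.17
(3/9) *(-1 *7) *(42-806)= 5348/3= 1782.67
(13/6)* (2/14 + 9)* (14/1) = 832/3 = 277.33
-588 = -588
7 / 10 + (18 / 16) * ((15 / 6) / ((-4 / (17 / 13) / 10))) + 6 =-5189 / 2080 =-2.49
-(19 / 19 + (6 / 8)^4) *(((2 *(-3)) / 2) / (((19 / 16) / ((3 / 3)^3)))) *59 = 59649 / 304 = 196.21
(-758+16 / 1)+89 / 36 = -26623 / 36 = -739.53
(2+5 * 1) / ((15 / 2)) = 14 / 15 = 0.93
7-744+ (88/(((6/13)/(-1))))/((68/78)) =-16247/17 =-955.71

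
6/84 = 1/14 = 0.07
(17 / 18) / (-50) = -17 / 900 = -0.02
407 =407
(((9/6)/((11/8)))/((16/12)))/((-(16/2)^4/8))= -0.00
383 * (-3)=-1149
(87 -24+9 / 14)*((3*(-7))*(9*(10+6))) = -192456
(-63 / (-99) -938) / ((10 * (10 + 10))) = -10311 / 2200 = -4.69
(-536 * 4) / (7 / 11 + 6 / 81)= -636768 / 211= -3017.86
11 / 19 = 0.58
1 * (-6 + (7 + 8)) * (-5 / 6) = -15 / 2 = -7.50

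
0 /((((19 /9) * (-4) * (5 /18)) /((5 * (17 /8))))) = 0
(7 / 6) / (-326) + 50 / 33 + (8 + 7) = 118421 / 7172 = 16.51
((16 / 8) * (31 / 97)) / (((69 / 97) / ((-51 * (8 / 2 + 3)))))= -7378 / 23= -320.78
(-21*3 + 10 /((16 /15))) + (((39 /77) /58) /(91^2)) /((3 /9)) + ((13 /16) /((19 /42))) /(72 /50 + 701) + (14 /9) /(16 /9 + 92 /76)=-7359085452720065 /138584241984188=-53.10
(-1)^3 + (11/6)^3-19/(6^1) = 431/216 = 2.00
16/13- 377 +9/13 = -4876/13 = -375.08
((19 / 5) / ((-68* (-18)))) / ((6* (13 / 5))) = 19 / 95472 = 0.00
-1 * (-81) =81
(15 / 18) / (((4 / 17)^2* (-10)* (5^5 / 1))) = -289 / 600000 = -0.00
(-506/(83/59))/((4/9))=-134343/166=-809.30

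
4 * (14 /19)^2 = 784 /361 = 2.17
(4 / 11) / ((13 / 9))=36 / 143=0.25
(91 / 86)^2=1.12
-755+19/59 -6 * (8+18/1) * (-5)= 1494/59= 25.32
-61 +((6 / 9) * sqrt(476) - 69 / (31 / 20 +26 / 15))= -16157 / 197 +4 * sqrt(119) / 3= -67.47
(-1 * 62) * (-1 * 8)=496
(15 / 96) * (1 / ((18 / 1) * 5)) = 1 / 576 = 0.00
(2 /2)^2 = 1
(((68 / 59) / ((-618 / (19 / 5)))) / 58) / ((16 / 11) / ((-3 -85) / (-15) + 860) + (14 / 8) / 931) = -6137466412 / 178798071315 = -0.03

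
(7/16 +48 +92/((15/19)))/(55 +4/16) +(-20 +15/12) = -3074/195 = -15.76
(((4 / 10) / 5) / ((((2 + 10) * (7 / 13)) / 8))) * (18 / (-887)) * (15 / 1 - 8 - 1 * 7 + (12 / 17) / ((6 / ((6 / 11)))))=-3744 / 29027075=-0.00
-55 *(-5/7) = 39.29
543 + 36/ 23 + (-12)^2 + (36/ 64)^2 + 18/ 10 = 690.68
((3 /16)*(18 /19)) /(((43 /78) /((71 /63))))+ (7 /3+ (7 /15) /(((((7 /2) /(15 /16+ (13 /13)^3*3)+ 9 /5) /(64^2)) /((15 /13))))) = 822.94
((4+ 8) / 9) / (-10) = -2 / 15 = -0.13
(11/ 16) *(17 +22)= 429/ 16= 26.81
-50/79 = -0.63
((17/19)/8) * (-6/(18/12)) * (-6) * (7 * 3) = 1071/19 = 56.37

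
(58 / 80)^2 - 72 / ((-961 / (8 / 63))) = 5759807 / 10763200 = 0.54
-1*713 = -713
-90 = -90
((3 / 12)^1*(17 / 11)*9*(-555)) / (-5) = 16983 / 44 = 385.98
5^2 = 25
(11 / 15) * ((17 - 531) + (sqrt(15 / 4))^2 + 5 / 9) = -373.78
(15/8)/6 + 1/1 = 21/16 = 1.31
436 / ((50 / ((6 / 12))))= 109 / 25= 4.36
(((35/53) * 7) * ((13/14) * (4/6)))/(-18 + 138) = 91/3816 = 0.02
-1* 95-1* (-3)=-92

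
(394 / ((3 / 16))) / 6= 3152 / 9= 350.22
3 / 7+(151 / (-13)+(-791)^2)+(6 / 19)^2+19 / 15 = 308308858804 / 492765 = 625671.18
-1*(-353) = 353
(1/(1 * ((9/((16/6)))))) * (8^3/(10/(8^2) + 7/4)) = 131072/1647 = 79.58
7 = 7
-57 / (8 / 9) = -513 / 8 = -64.12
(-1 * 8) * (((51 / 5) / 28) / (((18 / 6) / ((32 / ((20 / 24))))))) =-6528 / 175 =-37.30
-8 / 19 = -0.42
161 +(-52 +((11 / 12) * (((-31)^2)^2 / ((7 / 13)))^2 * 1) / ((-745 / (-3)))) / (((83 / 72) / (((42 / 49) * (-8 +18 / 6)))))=-40368090916.77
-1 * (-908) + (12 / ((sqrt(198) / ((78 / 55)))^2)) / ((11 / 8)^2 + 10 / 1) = 22992885284 / 25322275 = 908.01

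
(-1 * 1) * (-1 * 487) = 487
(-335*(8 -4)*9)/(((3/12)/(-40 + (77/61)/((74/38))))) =4284532080/2257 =1898330.56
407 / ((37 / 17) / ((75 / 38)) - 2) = -47175 / 104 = -453.61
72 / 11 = 6.55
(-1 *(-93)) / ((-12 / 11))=-85.25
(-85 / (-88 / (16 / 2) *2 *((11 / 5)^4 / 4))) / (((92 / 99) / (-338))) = -80803125 / 336743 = -239.95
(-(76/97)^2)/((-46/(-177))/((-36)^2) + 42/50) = -16562102400/22668078119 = -0.73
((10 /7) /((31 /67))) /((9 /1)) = 670 /1953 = 0.34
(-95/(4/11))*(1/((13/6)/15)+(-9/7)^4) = -314945235/124852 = -2522.55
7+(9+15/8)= 143/8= 17.88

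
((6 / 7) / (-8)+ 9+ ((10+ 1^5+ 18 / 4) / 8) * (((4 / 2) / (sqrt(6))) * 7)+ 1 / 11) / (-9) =-217 * sqrt(6) / 432-2767 / 2772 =-2.23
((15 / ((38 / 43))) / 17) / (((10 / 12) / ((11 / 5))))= 4257 / 1615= 2.64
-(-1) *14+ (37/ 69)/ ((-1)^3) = 13.46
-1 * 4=-4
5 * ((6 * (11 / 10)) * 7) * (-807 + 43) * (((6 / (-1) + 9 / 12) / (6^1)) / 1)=308847 / 2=154423.50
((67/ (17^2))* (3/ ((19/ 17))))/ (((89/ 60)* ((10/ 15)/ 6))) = 108540/ 28747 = 3.78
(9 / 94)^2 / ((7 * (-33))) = -27 / 680372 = -0.00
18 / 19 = 0.95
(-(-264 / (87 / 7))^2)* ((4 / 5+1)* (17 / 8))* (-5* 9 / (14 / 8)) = 37322208 / 841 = 44378.37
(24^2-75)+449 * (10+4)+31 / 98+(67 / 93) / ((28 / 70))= 30938008 / 4557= 6789.12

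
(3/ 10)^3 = 27/ 1000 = 0.03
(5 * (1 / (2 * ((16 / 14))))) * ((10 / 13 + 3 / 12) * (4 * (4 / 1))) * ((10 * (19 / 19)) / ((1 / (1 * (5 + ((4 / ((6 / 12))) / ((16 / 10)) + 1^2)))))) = 102025 / 26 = 3924.04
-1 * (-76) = 76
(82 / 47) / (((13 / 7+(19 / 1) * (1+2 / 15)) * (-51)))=-1435 / 981172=-0.00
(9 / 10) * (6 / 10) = 0.54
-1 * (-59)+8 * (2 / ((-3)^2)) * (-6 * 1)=48.33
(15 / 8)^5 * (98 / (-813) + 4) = 399178125 / 4440064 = 89.90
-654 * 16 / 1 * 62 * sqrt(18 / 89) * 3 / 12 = -486576 * sqrt(178) / 89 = -72940.83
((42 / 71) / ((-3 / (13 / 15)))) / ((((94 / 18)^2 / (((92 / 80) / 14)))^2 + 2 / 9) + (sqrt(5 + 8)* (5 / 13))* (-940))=-261798753267393083469 / 168837032468230362794014315-171739191931569990* sqrt(13) / 33767406493646072558802863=-0.00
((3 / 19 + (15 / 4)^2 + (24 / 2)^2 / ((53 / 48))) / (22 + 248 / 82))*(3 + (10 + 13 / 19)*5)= 2133839383 / 6543486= 326.10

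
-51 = -51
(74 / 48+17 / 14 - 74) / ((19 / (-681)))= 2716963 / 1064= 2553.54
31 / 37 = 0.84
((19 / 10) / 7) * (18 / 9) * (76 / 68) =361 / 595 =0.61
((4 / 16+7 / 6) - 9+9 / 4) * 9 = -48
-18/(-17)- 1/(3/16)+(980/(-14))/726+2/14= -4.23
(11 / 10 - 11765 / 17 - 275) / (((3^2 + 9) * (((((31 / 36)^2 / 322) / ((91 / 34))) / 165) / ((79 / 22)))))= -10263503972358 / 277729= -36955103.62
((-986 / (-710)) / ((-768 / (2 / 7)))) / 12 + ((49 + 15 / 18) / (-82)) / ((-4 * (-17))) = -71673061 / 7981263360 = -0.01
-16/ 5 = -3.20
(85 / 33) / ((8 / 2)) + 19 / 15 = 1261 / 660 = 1.91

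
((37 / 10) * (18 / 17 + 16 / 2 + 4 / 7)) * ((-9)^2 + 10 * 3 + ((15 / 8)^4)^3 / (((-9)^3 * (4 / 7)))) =620459944499932209 / 163552354631680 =3793.65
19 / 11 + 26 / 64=751 / 352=2.13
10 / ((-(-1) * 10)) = 1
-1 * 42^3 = -74088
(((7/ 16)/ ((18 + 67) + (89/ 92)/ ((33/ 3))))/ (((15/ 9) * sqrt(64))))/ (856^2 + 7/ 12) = 483/ 917748573880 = 0.00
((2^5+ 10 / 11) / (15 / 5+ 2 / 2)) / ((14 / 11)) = 181 / 28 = 6.46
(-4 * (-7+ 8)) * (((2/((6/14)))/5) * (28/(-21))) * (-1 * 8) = -1792/45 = -39.82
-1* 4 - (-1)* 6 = 2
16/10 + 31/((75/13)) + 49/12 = 3317/300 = 11.06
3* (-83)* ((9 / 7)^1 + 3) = -7470 / 7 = -1067.14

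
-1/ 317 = -0.00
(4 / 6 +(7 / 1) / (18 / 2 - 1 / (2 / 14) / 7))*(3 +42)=555 / 8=69.38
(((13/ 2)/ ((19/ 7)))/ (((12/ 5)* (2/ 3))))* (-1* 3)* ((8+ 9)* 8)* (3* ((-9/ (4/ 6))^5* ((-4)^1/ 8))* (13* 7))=-90899823633255/ 2432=-37376572217.62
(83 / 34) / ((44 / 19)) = 1577 / 1496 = 1.05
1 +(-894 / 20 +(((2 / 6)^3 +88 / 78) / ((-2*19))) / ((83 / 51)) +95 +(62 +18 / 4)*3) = 462713807 / 1845090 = 250.78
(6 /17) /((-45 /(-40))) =16 /51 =0.31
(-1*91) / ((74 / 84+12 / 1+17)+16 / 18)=-11466 / 3877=-2.96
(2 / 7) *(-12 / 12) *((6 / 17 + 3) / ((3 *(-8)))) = 19 / 476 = 0.04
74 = 74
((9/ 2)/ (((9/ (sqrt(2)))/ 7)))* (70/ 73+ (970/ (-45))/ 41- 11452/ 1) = -1079647996* sqrt(2)/ 26937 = -56682.36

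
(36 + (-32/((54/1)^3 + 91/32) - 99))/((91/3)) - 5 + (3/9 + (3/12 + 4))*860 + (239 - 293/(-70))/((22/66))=64161419906459/13756303470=4664.15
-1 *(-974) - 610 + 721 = 1085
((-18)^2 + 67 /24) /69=341 /72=4.74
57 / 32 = 1.78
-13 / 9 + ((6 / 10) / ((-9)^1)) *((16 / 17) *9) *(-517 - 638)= 99571 / 153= 650.79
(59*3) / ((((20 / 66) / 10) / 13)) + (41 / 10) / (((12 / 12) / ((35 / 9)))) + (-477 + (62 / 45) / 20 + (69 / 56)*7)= 45288383 / 600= 75480.64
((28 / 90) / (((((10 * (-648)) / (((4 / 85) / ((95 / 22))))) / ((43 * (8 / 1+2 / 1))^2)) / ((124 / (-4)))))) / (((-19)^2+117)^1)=8827126 / 1406915325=0.01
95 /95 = 1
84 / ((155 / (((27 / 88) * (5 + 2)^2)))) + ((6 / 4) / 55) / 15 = 69473 / 8525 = 8.15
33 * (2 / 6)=11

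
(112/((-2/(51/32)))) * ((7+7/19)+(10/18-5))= -14875/57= -260.96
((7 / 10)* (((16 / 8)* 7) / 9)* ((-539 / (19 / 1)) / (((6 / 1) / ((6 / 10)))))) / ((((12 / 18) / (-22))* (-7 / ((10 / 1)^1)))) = -41503 / 285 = -145.62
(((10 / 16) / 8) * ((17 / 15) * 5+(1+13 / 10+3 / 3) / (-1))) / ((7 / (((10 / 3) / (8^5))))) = 355 / 132120576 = 0.00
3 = 3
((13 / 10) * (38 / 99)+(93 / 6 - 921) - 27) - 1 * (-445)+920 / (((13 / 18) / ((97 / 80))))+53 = 14292617 / 12870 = 1110.54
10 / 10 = 1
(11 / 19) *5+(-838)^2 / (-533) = -13313321 / 10127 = -1314.64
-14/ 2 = -7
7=7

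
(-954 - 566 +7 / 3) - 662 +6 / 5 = -32677 / 15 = -2178.47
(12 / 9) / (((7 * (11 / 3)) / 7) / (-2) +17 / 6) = 4 / 3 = 1.33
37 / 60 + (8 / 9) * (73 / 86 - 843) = -5789227 / 7740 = -747.96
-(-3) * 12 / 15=12 / 5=2.40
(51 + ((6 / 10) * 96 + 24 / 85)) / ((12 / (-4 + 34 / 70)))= -75891 / 2380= -31.89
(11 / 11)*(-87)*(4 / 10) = -174 / 5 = -34.80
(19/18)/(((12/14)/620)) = 20615/27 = 763.52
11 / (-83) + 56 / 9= 4549 / 747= 6.09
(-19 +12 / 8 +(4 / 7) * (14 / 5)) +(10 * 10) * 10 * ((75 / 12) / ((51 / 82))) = 5116891 / 510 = 10033.12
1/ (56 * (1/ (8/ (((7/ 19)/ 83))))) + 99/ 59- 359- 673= -2885618/ 2891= -998.14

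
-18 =-18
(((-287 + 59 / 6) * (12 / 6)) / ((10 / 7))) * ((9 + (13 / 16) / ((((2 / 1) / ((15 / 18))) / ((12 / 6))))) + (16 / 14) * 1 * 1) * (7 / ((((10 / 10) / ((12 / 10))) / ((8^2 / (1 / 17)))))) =-2877818174 / 75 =-38370908.99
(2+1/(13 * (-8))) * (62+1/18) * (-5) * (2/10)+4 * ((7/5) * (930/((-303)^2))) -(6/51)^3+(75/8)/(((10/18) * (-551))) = -2127929909012737/17231603789712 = -123.49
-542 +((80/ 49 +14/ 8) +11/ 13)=-1370241/ 2548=-537.77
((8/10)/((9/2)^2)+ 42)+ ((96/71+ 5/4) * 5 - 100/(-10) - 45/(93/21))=195712529/3565620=54.89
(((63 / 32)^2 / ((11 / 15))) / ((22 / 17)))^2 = 1024336289025 / 61408804864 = 16.68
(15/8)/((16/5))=75/128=0.59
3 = 3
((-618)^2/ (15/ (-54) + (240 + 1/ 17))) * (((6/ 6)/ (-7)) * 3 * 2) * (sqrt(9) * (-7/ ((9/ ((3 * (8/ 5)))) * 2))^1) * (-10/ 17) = -329982336/ 73373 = -4497.33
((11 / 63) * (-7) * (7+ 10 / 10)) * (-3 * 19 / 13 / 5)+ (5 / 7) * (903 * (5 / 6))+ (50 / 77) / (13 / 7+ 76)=546.08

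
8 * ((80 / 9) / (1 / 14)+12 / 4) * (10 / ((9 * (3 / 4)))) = 367040 / 243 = 1510.45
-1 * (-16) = 16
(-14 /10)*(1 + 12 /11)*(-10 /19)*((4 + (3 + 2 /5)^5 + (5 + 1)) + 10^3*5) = 5498506454 /653125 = 8418.77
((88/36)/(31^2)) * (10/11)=20/8649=0.00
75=75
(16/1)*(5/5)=16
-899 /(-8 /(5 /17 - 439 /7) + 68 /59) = -98497137 /140318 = -701.96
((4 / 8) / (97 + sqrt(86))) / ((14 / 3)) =291 / 261044-3* sqrt(86) / 261044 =0.00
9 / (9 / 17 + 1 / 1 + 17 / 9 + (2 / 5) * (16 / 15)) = 34425 / 14707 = 2.34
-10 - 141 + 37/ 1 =-114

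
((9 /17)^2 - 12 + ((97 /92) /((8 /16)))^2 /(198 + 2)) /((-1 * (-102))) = -1430659199 /12475089600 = -0.11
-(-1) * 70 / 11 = 70 / 11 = 6.36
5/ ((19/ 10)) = 50/ 19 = 2.63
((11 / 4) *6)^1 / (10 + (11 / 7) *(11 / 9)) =2079 / 1502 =1.38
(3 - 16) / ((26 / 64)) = -32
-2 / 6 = -1 / 3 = -0.33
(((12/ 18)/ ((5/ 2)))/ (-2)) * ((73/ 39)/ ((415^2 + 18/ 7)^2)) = -7154/ 850270871764665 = -0.00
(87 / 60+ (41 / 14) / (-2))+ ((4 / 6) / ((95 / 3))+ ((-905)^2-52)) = 818973.01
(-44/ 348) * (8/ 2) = -44/ 87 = -0.51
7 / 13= 0.54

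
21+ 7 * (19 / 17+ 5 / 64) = 31955 / 1088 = 29.37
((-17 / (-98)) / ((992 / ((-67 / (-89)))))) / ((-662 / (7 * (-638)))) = 363341 / 409126592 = 0.00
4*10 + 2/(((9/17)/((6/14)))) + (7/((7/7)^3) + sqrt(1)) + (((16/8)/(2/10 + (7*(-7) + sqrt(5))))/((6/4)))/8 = 61901992/1247631 - 25*sqrt(5)/356466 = 49.62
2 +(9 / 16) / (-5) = 151 / 80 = 1.89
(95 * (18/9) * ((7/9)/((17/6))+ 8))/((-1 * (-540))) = 2.91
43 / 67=0.64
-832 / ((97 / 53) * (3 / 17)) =-749632 / 291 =-2576.05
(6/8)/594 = 1/792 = 0.00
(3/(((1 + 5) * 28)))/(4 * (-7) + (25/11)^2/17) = -2057/3190376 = -0.00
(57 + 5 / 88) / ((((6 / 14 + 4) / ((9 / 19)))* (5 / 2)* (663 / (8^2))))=1687056 / 7159295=0.24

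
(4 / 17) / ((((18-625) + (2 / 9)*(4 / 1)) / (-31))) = 1116 / 92735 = 0.01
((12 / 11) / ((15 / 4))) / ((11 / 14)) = 224 / 605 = 0.37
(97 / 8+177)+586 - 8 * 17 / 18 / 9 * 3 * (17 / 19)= 3171865 / 4104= 772.87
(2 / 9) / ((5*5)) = 2 / 225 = 0.01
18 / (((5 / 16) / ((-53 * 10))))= -30528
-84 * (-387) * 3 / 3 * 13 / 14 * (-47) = -1418742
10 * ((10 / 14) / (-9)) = -50 / 63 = -0.79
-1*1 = -1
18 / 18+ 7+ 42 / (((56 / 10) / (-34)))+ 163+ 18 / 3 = -78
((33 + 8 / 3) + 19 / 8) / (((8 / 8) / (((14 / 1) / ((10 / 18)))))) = 19173 / 20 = 958.65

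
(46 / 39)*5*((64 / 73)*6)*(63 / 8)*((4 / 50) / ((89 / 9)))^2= 15023232 / 939628625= 0.02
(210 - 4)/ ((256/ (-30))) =-24.14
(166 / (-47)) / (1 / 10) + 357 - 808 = -22857 / 47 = -486.32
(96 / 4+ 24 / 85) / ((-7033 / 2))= -4128 / 597805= -0.01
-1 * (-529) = 529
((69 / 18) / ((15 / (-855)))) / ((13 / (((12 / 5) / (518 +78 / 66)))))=-28842 / 371215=-0.08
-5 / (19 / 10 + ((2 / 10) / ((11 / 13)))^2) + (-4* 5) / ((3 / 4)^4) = -63035210 / 958473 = -65.77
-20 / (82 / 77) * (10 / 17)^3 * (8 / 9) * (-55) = 338800000 / 1812897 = 186.88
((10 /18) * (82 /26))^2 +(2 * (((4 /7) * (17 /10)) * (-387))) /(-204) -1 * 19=-5866429 /479115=-12.24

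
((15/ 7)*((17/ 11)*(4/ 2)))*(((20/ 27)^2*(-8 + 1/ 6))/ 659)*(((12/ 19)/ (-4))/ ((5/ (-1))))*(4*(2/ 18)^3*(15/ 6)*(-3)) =0.00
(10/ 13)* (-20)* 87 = -17400/ 13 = -1338.46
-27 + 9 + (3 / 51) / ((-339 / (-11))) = -103723 / 5763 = -18.00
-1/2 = -0.50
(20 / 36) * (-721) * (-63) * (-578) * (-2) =29171660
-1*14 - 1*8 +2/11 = -240/11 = -21.82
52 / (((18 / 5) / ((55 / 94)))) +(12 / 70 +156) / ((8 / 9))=10905031 / 59220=184.14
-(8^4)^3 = -68719476736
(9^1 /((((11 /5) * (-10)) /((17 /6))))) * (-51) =2601 /44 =59.11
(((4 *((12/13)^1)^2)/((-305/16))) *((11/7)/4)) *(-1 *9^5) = 1496537856/360815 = 4147.66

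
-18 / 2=-9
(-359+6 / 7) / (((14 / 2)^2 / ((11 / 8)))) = -27577 / 2744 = -10.05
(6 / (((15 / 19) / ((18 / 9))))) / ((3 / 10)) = 50.67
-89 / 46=-1.93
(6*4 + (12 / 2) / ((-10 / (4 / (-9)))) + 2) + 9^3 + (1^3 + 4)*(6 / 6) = 11404 / 15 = 760.27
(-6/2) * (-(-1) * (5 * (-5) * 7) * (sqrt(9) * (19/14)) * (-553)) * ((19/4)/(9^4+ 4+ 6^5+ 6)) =-44917425/114776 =-391.35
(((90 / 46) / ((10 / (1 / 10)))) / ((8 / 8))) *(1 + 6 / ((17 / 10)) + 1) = 423 / 3910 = 0.11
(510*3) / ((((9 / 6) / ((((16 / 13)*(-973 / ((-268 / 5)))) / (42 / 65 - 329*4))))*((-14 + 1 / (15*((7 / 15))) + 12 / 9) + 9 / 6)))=297738000 / 189445247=1.57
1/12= 0.08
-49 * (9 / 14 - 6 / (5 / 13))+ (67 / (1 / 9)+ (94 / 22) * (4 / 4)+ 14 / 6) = 1342.51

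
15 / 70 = 3 / 14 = 0.21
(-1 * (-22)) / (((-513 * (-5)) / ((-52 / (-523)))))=1144 / 1341495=0.00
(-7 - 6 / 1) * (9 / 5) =-117 / 5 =-23.40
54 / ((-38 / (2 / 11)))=-0.26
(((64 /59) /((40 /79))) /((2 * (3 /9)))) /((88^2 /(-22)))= -237 /25960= -0.01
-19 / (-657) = 19 / 657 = 0.03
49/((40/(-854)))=-20923/20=-1046.15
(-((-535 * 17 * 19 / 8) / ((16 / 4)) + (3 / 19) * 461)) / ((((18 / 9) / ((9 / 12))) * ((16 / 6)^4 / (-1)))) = -787086477 / 19922944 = -39.51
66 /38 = 33 /19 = 1.74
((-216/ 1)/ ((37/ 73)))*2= -31536/ 37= -852.32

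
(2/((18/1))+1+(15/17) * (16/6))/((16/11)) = 2915/1224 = 2.38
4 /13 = 0.31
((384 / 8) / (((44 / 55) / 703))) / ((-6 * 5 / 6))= -8436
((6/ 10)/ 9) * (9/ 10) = 3/ 50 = 0.06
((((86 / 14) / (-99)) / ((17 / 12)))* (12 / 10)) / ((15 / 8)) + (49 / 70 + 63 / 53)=19362923 / 10406550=1.86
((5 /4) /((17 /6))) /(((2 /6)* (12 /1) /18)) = 135 /68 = 1.99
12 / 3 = 4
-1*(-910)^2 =-828100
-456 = -456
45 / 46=0.98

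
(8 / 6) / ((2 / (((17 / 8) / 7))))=17 / 84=0.20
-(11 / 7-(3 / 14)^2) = -299 / 196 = -1.53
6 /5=1.20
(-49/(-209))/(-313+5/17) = -0.00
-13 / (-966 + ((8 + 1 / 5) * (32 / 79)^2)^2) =12658776325 / 938881799894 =0.01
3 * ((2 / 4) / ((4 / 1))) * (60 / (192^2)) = 5 / 8192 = 0.00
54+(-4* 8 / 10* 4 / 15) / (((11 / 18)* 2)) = 14658 / 275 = 53.30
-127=-127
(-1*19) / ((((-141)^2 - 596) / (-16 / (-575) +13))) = -7491 / 583625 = -0.01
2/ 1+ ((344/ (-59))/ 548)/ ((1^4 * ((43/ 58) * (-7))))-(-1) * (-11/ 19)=1529891/ 1075039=1.42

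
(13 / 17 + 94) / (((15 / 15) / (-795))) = -1280745 / 17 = -75337.94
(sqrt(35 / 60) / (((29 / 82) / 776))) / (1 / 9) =95448 * sqrt(21) / 29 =15082.68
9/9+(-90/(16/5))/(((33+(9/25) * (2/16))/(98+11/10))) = -367219/4406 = -83.35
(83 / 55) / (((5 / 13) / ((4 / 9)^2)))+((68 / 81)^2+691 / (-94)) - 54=-10154275429 / 169601850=-59.87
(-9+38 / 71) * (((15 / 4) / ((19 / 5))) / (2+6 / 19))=-45075 / 12496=-3.61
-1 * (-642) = 642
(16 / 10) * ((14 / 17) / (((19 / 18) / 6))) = 12096 / 1615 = 7.49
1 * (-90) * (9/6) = -135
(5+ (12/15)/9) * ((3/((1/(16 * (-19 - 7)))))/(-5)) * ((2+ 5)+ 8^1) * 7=666848/5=133369.60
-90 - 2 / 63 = -5672 / 63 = -90.03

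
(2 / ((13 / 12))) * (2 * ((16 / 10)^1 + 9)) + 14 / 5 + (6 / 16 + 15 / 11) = 249833 / 5720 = 43.68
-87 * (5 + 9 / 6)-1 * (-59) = -1013 / 2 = -506.50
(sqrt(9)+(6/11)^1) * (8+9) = 663/11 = 60.27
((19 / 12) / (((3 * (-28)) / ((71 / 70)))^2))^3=878639847414139 / 71418001746108874752000000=0.00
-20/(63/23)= -460/63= -7.30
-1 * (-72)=72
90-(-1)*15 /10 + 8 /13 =92.12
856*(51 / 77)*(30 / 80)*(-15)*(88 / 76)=-491130 / 133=-3692.71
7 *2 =14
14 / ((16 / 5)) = 35 / 8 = 4.38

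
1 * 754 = 754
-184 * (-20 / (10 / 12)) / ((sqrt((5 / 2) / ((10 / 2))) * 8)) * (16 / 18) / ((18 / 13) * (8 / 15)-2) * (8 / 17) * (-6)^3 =27555840 * sqrt(2) / 697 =55910.82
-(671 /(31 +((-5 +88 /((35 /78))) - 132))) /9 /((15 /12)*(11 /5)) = -4270 /14193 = -0.30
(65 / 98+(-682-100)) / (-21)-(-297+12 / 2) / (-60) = 32.36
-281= -281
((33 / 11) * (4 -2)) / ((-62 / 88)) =-264 / 31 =-8.52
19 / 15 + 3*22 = 1009 / 15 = 67.27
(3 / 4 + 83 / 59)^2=259081 / 55696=4.65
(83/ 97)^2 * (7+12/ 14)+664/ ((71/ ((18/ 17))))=1244520841/ 79496641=15.66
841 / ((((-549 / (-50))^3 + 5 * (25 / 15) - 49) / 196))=61813500000 / 481157447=128.47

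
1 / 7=0.14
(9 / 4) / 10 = 9 / 40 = 0.22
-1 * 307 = -307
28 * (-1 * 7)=-196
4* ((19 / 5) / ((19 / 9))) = 7.20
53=53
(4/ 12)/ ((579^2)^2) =1/ 337159584243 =0.00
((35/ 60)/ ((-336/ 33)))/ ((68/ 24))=-11/ 544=-0.02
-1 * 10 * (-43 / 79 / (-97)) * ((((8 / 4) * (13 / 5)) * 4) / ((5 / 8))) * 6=-429312 / 38315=-11.20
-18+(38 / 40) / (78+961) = -374021 / 20780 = -18.00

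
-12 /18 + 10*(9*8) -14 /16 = 17243 /24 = 718.46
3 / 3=1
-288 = -288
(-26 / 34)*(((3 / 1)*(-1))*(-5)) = -195 / 17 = -11.47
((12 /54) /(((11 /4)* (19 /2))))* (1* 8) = 128 /1881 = 0.07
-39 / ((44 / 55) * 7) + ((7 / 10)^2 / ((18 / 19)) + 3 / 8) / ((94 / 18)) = -55876 / 8225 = -6.79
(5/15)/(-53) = -1/159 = -0.01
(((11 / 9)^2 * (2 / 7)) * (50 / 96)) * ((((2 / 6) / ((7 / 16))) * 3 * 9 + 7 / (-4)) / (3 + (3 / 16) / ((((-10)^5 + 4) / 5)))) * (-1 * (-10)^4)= -265685205500000 / 19050378417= -13946.45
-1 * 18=-18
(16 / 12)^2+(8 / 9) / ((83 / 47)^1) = 2.28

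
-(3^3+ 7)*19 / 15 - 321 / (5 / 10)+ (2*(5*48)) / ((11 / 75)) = 426964 / 165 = 2587.66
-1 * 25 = -25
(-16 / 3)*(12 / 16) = -4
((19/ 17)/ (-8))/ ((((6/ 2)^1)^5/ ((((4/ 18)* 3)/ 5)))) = -19/ 247860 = -0.00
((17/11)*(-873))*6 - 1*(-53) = -88463/11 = -8042.09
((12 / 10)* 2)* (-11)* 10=-264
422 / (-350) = -211 / 175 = -1.21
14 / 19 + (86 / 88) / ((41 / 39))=57119 / 34276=1.67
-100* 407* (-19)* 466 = 360357800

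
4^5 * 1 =1024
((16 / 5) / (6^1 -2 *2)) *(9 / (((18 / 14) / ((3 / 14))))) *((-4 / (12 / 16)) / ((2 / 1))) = -32 / 5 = -6.40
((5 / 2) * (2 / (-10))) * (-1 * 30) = 15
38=38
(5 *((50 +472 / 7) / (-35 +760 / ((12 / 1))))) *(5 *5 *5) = 308250 / 119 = 2590.34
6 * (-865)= -5190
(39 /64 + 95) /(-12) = -6119 /768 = -7.97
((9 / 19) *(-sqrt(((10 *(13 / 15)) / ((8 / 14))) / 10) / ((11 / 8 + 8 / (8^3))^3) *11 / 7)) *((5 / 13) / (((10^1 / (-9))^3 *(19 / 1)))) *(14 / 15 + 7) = 2233516032 *sqrt(1365) / 2067762198125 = 0.04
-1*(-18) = 18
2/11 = 0.18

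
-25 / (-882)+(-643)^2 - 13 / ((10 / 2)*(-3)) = 1823314037 / 4410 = 413449.90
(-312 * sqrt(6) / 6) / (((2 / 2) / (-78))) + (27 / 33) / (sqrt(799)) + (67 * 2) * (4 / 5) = 9 * sqrt(799) / 8789 + 536 / 5 + 4056 * sqrt(6) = 10042.36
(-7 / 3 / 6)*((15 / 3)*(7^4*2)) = -84035 / 9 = -9337.22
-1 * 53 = -53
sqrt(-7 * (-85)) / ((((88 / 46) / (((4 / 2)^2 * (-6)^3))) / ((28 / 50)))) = -69552 * sqrt(595) / 275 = -6169.29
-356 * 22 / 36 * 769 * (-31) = 46676762 / 9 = 5186306.89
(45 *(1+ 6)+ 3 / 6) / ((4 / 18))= 5679 / 4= 1419.75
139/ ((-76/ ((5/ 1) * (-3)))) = 2085/ 76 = 27.43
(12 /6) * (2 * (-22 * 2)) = -176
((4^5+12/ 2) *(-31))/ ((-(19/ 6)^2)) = 1149480/ 361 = 3184.16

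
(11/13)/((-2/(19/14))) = -209/364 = -0.57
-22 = -22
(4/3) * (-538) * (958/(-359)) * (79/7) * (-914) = -148861044896/7539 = -19745462.91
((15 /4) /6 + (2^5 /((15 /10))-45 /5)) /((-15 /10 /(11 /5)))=-3421 /180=-19.01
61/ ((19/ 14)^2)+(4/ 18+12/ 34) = 33.69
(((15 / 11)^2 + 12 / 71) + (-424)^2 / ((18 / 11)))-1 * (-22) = 8496363749 / 77319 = 109887.14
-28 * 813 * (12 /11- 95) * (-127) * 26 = -77647230024 /11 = -7058839093.09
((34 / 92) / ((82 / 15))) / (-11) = -255 / 41492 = -0.01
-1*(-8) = 8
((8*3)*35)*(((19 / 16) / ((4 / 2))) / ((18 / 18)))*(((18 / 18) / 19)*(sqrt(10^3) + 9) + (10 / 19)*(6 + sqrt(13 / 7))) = 2999.08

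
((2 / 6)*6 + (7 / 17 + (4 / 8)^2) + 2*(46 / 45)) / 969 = 14401 / 2965140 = 0.00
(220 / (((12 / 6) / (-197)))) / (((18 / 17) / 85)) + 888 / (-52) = -203537473 / 117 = -1739636.52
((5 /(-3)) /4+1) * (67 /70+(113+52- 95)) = 4967 /120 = 41.39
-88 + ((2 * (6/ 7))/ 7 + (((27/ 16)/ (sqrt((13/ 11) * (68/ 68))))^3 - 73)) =-7877/ 49 + 216513 * sqrt(143)/ 692224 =-157.01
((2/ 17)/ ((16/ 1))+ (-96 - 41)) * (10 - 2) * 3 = -55893/ 17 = -3287.82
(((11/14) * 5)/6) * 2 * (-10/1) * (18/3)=-550/7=-78.57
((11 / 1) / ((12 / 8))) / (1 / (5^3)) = 2750 / 3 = 916.67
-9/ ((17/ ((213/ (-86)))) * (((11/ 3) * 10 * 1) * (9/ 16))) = 2556/ 40205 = 0.06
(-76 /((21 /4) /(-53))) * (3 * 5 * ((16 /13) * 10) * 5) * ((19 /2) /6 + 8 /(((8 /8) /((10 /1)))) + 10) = 2529584000 /39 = 64861128.21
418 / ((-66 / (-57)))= 361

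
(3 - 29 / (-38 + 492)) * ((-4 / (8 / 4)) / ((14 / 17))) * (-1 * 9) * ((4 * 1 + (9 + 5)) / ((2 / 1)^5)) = 1835541 / 50848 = 36.10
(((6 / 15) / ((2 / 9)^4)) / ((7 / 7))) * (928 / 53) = 2871.98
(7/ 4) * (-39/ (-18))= 91/ 24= 3.79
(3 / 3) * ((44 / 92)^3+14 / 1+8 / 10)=907013 / 60835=14.91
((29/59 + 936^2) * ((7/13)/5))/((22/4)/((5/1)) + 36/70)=5065589914/86671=58446.19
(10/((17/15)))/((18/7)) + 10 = 685/51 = 13.43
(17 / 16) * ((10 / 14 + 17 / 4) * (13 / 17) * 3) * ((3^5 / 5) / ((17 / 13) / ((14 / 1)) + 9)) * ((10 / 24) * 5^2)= 28541565 / 42368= 673.66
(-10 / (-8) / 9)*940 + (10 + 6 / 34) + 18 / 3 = 22450 / 153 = 146.73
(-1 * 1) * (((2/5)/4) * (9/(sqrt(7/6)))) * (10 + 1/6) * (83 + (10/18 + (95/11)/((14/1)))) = -7116443 * sqrt(42)/64680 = -713.05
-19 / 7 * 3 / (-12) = 0.68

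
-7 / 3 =-2.33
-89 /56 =-1.59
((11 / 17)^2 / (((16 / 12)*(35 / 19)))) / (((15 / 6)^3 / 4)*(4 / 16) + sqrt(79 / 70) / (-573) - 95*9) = -7921350084083040 / 39685755213248846323 + 8093657088*sqrt(5530) / 1389001432463709621305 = -0.00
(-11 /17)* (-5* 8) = 440 /17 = 25.88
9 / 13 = 0.69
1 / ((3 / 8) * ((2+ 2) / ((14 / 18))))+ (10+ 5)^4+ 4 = 1366997 / 27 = 50629.52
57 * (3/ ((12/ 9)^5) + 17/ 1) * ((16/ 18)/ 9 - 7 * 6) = -584791291/ 13824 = -42302.61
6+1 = 7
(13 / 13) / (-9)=-1 / 9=-0.11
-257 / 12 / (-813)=257 / 9756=0.03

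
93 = 93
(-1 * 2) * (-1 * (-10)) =-20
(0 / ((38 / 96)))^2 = 0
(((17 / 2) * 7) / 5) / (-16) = -119 / 160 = -0.74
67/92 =0.73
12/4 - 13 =-10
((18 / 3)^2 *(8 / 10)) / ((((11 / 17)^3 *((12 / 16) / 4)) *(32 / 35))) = 825384 / 1331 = 620.12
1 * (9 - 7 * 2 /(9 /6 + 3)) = 53 /9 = 5.89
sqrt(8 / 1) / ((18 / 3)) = sqrt(2) / 3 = 0.47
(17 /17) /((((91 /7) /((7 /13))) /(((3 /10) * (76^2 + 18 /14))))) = 121323 /1690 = 71.79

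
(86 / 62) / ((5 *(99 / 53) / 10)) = 4558 / 3069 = 1.49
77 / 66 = 7 / 6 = 1.17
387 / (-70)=-387 / 70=-5.53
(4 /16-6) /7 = -23 /28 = -0.82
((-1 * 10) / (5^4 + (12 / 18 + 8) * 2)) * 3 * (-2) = 180 / 1927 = 0.09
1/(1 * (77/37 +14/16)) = 296/875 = 0.34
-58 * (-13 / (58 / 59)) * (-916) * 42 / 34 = -14754012 / 17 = -867883.06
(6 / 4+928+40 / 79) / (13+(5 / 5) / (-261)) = 71.56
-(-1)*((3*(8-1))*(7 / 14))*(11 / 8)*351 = 81081 / 16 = 5067.56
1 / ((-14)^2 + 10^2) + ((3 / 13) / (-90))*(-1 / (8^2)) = 3157 / 923520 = 0.00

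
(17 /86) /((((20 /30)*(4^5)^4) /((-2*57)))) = -2907 /94557999988736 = -0.00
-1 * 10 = -10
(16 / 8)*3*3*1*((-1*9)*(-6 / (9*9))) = 12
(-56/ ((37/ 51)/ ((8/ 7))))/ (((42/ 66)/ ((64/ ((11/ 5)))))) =-1044480/ 259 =-4032.74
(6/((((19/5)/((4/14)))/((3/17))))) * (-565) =-101700/2261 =-44.98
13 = 13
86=86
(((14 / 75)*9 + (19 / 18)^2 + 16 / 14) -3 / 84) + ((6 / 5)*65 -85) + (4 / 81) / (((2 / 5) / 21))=-14347 / 28350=-0.51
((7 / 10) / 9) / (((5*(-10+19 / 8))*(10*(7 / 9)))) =-2 / 7625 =-0.00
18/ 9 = 2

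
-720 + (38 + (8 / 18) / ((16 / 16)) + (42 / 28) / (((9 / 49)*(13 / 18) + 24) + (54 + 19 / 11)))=-528055373 / 774801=-681.54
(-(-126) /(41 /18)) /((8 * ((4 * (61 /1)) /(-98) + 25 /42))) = -83349 /22837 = -3.65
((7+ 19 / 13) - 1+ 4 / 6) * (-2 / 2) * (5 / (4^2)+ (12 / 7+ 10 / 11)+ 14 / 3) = -8907383 / 144144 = -61.80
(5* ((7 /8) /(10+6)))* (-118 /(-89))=2065 /5696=0.36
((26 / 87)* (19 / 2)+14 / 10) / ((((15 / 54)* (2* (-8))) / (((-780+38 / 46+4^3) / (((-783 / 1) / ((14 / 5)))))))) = -17693641 / 7253625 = -2.44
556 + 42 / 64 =17813 / 32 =556.66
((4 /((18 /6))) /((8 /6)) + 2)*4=12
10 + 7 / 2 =27 / 2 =13.50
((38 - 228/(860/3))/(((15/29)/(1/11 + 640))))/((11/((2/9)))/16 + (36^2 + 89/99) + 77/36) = 52265849952/1478179825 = 35.36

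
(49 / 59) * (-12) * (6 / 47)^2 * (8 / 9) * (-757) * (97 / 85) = 124.72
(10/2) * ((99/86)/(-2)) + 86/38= -2009/3268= -0.61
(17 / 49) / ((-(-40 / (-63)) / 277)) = -42381 / 280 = -151.36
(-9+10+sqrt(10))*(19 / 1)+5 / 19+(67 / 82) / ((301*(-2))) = 18065951 / 937916+19*sqrt(10) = 79.35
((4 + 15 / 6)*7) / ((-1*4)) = -91 / 8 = -11.38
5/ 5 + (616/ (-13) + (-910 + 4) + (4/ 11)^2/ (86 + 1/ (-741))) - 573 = -152903522622/ 100239425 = -1525.38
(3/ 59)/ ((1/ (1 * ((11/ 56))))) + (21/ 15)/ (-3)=-22633/ 49560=-0.46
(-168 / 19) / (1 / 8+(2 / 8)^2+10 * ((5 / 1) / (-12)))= 8064 / 3629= 2.22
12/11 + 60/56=333/154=2.16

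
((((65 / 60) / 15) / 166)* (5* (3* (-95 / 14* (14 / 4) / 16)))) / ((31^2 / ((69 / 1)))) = -28405 / 40838656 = -0.00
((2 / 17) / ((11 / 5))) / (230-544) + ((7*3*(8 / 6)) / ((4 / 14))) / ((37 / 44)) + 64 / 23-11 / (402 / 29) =118.53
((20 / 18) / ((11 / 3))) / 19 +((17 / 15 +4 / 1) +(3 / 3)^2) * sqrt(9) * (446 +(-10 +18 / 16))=50430337 / 6270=8043.12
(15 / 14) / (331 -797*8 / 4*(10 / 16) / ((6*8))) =1440 / 416969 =0.00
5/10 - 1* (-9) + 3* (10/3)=39/2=19.50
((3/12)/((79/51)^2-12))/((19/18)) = -23409/948898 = -0.02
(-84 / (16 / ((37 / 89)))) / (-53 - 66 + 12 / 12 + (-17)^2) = -259 / 20292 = -0.01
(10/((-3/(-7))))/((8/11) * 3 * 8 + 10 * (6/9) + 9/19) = 2090/2203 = 0.95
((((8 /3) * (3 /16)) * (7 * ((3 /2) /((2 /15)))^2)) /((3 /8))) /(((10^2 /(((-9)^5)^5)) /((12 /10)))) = -407048159021280417832731183 /40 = -10176203975532010445818280.00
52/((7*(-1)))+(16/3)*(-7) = -940/21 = -44.76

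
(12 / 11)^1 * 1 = 12 / 11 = 1.09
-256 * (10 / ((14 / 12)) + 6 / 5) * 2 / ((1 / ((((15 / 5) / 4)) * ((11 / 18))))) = -80256 / 35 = -2293.03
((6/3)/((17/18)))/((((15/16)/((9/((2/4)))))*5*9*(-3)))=-128/425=-0.30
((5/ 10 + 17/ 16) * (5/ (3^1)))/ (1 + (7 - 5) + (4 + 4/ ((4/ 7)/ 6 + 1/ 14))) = 125/ 1488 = 0.08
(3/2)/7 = 3/14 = 0.21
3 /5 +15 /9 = 34 /15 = 2.27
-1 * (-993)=993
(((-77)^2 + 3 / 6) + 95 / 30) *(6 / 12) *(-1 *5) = -44495 / 3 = -14831.67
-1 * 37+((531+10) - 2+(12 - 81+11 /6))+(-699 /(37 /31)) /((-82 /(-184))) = -8003435 /9102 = -879.31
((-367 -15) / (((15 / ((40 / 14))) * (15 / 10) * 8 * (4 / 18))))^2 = 36481 / 49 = 744.51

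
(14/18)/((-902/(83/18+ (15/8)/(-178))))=-412727/104040288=-0.00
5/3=1.67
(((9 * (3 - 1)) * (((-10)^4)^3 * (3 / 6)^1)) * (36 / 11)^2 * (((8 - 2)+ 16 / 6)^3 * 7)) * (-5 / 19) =-265749120000000000000 / 2299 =-115593353632013919.10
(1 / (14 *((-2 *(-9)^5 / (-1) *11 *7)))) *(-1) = 1 / 127309644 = 0.00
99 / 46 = 2.15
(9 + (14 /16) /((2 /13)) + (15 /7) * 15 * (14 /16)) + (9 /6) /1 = 709 /16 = 44.31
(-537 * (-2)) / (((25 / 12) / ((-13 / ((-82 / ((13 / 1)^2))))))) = 14157468 / 1025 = 13812.16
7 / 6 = 1.17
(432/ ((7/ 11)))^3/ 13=107307307008/ 4459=24065330.12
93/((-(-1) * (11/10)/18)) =16740/11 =1521.82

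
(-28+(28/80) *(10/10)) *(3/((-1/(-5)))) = -1659/4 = -414.75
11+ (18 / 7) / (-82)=3148 / 287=10.97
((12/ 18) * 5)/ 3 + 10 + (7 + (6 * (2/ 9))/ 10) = 821/ 45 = 18.24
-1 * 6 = -6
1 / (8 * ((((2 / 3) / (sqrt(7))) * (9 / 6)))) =sqrt(7) / 8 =0.33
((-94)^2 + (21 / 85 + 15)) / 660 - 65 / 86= 1387639 / 109650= 12.66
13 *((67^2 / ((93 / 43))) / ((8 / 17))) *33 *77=36132145049 / 248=145694133.26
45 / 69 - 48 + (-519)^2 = 6194214 / 23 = 269313.65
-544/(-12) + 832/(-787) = 104536/2361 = 44.28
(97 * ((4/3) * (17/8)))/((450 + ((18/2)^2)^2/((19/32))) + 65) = 31331/1318422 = 0.02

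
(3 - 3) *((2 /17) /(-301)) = 0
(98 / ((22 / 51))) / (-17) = -147 / 11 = -13.36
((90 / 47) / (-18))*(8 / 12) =-0.07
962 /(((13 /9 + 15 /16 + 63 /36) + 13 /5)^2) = 13478400 /634957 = 21.23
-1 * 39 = -39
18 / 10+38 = 199 / 5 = 39.80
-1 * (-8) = 8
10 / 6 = 1.67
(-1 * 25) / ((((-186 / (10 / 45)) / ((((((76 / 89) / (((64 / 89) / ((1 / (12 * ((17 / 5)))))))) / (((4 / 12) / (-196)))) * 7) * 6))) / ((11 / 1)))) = -8960875 / 37944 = -236.16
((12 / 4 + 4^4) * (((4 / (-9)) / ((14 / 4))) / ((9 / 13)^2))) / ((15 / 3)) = -50024 / 3645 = -13.72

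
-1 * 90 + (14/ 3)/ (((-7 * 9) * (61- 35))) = -31591/ 351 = -90.00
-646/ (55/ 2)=-1292/ 55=-23.49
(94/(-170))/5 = -47/425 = -0.11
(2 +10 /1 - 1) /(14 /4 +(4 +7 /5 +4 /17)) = 1870 /1553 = 1.20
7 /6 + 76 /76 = 2.17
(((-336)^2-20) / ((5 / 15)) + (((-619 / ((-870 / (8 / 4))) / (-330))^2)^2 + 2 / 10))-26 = 143781351938938567676101921 / 424632066593006250000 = 338602.20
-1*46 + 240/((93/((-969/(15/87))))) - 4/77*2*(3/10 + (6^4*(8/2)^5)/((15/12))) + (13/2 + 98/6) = -1787839433/14322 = -124831.69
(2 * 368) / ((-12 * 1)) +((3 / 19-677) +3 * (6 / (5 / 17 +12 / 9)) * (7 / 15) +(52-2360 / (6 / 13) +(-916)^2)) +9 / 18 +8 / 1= 39422010923 / 47310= 833270.15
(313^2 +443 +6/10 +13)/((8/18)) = 1107288/5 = 221457.60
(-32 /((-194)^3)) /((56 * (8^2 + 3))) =1 /856087274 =0.00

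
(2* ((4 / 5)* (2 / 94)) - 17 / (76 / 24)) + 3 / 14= -320057 / 62510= -5.12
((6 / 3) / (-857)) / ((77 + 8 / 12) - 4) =-6 / 189397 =-0.00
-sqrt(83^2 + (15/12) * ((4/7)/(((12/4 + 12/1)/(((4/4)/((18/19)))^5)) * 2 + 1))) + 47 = 47-2 * sqrt(6028378250985296871)/59163139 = -36.00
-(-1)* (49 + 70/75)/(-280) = -107/600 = -0.18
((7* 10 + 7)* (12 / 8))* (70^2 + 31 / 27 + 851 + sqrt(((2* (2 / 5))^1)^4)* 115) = 30279326 / 45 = 672873.91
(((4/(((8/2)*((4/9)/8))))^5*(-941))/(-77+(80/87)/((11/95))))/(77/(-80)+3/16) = -68065035920640/2048759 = -33222568.36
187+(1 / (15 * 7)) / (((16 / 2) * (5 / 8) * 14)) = 1374451 / 7350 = 187.00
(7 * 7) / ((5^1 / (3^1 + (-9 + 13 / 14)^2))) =13357 / 20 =667.85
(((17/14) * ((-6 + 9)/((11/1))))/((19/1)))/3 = 17/2926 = 0.01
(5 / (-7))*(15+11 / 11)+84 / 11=-292 / 77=-3.79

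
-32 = -32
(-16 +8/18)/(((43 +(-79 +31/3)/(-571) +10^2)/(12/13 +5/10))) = -295778/1912287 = -0.15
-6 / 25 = -0.24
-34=-34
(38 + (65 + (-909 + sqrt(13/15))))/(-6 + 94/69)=27807/160 - 23 * sqrt(195)/1600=173.59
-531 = -531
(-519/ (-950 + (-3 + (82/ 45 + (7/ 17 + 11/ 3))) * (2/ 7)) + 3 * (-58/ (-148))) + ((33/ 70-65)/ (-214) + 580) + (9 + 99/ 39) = 593.56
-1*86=-86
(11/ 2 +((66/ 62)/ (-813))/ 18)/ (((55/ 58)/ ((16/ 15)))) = 35082112/ 5670675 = 6.19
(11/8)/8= 11/64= 0.17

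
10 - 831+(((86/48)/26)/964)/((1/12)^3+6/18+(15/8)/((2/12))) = -51487586894/62713261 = -821.00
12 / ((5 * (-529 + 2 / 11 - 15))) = -22 / 4985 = -0.00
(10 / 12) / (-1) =-5 / 6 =-0.83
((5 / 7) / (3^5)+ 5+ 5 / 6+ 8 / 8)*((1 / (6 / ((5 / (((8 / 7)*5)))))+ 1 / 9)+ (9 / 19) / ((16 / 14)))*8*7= 42723109 / 166212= 257.04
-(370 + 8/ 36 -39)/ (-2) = 2981/ 18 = 165.61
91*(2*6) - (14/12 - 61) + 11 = 6977/6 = 1162.83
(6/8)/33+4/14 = 95/308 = 0.31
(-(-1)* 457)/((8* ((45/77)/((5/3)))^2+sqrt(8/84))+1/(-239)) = 2696378944678419/5205249778837 - 131092203245311* sqrt(42)/5205249778837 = 354.80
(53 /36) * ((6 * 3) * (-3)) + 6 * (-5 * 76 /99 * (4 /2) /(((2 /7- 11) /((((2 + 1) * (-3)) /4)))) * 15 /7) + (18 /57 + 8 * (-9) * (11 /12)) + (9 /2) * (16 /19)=-67767 /418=-162.12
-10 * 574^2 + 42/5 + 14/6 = -49421239/15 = -3294749.27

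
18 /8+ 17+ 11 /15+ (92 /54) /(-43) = 19.94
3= 3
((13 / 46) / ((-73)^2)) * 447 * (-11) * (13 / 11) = -75543 / 245134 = -0.31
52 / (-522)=-26 / 261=-0.10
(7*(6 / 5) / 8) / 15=7 / 100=0.07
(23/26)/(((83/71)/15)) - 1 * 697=-1479631/2158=-685.65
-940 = -940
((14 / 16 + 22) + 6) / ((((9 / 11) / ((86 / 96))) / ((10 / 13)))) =182105 / 7488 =24.32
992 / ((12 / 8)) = 1984 / 3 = 661.33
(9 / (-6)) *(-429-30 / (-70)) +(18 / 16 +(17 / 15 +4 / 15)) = 180707 / 280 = 645.38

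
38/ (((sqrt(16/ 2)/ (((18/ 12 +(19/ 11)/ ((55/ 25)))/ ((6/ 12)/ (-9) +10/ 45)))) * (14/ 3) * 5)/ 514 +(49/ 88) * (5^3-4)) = 497364875655984/ 881840996050619-4443920640 * sqrt(2)/ 80167363277329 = 0.56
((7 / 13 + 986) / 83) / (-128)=-12825 / 138112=-0.09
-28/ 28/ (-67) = 1/ 67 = 0.01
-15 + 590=575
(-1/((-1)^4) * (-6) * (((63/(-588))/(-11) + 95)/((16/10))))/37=438945/45584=9.63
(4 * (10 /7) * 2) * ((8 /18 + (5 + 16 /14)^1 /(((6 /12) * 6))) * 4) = 50240 /441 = 113.92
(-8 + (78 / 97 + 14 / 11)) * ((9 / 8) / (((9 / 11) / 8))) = -6320 / 97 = -65.15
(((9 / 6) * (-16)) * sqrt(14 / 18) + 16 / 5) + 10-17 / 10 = 23 / 2-8 * sqrt(7) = -9.67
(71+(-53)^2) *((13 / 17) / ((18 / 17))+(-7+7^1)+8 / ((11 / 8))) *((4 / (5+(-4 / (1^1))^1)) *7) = 5801600 / 11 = 527418.18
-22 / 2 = -11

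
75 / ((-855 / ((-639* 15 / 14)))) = 15975 / 266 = 60.06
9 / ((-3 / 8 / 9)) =-216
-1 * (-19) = 19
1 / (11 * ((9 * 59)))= 1 / 5841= 0.00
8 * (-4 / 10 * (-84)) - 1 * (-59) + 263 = 2954 / 5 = 590.80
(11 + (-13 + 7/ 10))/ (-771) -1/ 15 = -0.06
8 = 8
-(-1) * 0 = 0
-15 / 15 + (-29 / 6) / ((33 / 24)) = -149 / 33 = -4.52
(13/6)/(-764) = -13/4584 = -0.00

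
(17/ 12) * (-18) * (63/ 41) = -3213/ 82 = -39.18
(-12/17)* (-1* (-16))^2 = -3072/17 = -180.71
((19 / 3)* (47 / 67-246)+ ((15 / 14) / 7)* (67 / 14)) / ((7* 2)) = -428225575 / 3860808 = -110.92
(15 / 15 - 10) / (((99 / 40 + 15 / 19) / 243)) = -554040 / 827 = -669.94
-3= -3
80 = 80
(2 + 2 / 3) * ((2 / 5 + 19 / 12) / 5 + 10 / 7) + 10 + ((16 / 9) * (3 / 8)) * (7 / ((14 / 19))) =33391 / 1575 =21.20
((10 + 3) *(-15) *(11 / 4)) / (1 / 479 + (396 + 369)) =-1027455 / 1465744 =-0.70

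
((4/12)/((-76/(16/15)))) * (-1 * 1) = 4/855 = 0.00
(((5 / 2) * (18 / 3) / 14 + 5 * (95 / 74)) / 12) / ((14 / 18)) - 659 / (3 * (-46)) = 1395557 / 250194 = 5.58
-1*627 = -627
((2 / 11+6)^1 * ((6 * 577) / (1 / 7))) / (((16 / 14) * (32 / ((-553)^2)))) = 440953030707 / 352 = 1252707473.60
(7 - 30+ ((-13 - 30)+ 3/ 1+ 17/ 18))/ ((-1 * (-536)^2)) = 1117/ 5171328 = 0.00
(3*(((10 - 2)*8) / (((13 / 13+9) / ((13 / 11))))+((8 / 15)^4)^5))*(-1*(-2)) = 55332297352798491975633472 / 1219260801029205322265625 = 45.38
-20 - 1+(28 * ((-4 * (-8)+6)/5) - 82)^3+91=279735014/125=2237880.11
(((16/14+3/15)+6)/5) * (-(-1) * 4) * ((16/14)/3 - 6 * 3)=-76072/735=-103.50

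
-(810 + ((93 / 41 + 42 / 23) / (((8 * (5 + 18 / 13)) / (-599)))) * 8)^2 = -1111041089992089 / 6126036361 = -181363.78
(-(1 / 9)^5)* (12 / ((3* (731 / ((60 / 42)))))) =-40 / 302153733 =-0.00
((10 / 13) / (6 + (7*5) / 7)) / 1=10 / 143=0.07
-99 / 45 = -11 / 5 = -2.20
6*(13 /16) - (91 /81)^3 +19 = 95476663 /4251528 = 22.46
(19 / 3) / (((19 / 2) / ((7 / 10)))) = 7 / 15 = 0.47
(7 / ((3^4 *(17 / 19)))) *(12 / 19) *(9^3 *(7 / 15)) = 1764 / 85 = 20.75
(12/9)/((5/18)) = 24/5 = 4.80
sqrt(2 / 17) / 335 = sqrt(34) / 5695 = 0.00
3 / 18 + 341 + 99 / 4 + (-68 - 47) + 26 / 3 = 3115 / 12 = 259.58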